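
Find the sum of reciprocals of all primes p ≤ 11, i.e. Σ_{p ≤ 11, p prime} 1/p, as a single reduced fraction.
Σ 1/p = 2927/2310

π(11) = 5, so the primes ≤ 11 are [2, 3, 5, 7, 11]. Summing 1/p over these primes: 2927/2310 ≈ 1.2671. Mertens estimate ln ln(11) + 0.2615 ≈ 1.1361.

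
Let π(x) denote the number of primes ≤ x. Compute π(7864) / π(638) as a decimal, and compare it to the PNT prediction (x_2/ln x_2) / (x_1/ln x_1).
π(7864)/π(638) = 992/115 ≈ 8.6261;  PNT prediction ≈ 8.8746.

π(638) = 115 and π(7864) = 992, so π(7864)/π(638) ≈ 8.6261. The PNT-predicted ratio is (7864/ln(7864)) / (638/ln(638)) ≈ 8.8746. The two agree to within a few percent, as expected.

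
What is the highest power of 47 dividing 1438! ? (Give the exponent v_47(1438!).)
v_47(1438!) = 30

Legendre's formula: v_p(n!) = Σ_{k ≥ 1} ⌊n / p^k⌋. For p = 47, n = 1438, the terms are:
  ⌊1438/47^1⌋ = ⌊1438/47⌋ = 30
(the next term ⌊1438/47^2⌋ = 0, terminating the sum). Summing: v_47(1438!) = 30 = 30.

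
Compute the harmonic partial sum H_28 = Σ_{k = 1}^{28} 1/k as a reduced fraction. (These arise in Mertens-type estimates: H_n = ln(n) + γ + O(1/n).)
H_28 = 315404588903/80313433200

Direct summation: H_28 = 1 + 1/2 + ... + 1/28. The least common denominator is lcm(1, ..., 28) = 80313433200; over this denominator the numerator is 80313433200 + 40156716600 + 26771144400 + 20078358300 + 16062686640 + 13385572200 + 11473347600 + 10039179150 + 8923714800 + 8031343320 + 7301221200 + 6692786100 + 6177956400 + 5736673800 + 5354228880 + 5019589575 + 4724319600 + 4461857400 + 4227022800 + 4015671660 + 3824449200 + 3650610600 + 3491888400 + 3346393050 + 3212537328 + 3088978200 + 2974571600 + 2868336900 = 315404588903, so H_28 = 315404588903/80313433200 (already in lowest terms) ≈ 3.92717. (The PNT-adjacent estimate ln(28) + γ ≈ 3.90942 matches within O(1/n).)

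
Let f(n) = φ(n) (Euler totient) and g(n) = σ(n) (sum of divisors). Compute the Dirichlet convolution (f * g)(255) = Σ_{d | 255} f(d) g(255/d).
(φ * σ)(255) = 2040

Divisors of 255: [1, 3, 5, 15, 17, 51, 85, 255]. For each d | 255:
  d = 1: φ(1) · σ(255/1) = 1 · 432 = 432
  d = 3: φ(3) · σ(255/3) = 2 · 108 = 216
  d = 5: φ(5) · σ(255/5) = 4 · 72 = 288
  d = 15: φ(15) · σ(255/15) = 8 · 18 = 144
  d = 17: φ(17) · σ(255/17) = 16 · 24 = 384
  d = 51: φ(51) · σ(255/51) = 32 · 6 = 192
  d = 85: φ(85) · σ(255/85) = 64 · 4 = 256
  d = 255: φ(255) · σ(255/255) = 128 · 1 = 128
Summing: (φ * σ)(255) = 432 + 216 + 288 + 144 + 384 + 192 + 256 + 128 = 2040.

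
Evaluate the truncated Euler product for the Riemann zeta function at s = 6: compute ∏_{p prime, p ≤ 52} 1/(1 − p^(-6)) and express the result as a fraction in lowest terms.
∏ = 739922824862544451640166694180680765476614483998462834502498139791315/727309058868145310276350820375862045292293308126790710400267935809536

The primes p ≤ 52 are [2, 3, 5, 7, 11, 13, 17, 19, 23, 29, 31, 37, 41, 43, 47]. For each prime, (1 − 1/p^6)^(-1) = p^6 / (p^6 − 1). The product is (1 − 1/2^6)^(-1), (1 − 1/3^6)^(-1), (1 − 1/5^6)^(-1), (1 − 1/7^6)^(-1), (1 − 1/11^6)^(-1), (1 − 1/13^6)^(-1), (1 − 1/17^6)^(-1), (1 − 1/19^6)^(-1), (1 − 1/23^6)^(-1), (1 − 1/29^6)^(-1), (1 − 1/31^6)^(-1), (1 − 1/37^6)^(-1), (1 − 1/41^6)^(-1), (1 − 1/43^6)^(-1), (1 − 1/47^6)^(-1) = ∏ p^6 / (p^6 − 1) = 739922824862544451640166694180680765476614483998462834502498139791315/727309058868145310276350820375862045292293308126790710400267935809536.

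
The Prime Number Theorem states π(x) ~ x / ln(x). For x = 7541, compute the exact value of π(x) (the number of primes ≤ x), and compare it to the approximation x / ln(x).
π(7541) = 956;  x/ln(x) ≈ 844.64;  relative error ≈ 11.65%.

Directly count primes up to 7541: π(7541) = 956. The PNT approximation gives 7541/ln(7541) ≈ 7541/8.92811 ≈ 844.64. Relative error (π(x) − x/ln(x)) / π(x) ≈ 11.65%; the approximation is known to undercount slightly (Li(x) is a better estimate).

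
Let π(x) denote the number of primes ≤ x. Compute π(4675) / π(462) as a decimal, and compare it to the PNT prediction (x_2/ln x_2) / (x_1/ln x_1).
π(4675)/π(462) = 632/89 ≈ 7.1011;  PNT prediction ≈ 7.3475.

π(462) = 89 and π(4675) = 632, so π(4675)/π(462) ≈ 7.1011. The PNT-predicted ratio is (4675/ln(4675)) / (462/ln(462)) ≈ 7.3475. The two agree to within a few percent, as expected.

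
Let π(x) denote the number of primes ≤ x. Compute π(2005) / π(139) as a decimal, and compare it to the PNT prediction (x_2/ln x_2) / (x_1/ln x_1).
π(2005)/π(139) = 304/34 ≈ 8.9412;  PNT prediction ≈ 9.3612.

π(139) = 34 and π(2005) = 304, so π(2005)/π(139) ≈ 8.9412. The PNT-predicted ratio is (2005/ln(2005)) / (139/ln(139)) ≈ 9.3612. The two agree to within a few percent, as expected.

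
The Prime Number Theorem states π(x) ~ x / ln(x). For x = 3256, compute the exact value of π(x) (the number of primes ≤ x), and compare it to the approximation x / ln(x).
π(3256) = 459;  x/ln(x) ≈ 402.56;  relative error ≈ 12.30%.

Directly count primes up to 3256: π(3256) = 459. The PNT approximation gives 3256/ln(3256) ≈ 3256/8.08825 ≈ 402.56. Relative error (π(x) − x/ln(x)) / π(x) ≈ 12.30%; the approximation is known to undercount slightly (Li(x) is a better estimate).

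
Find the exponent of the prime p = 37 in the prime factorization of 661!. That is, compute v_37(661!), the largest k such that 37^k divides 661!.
v_37(661!) = 17

Legendre's formula: v_p(n!) = Σ_{k ≥ 1} ⌊n / p^k⌋. For p = 37, n = 661, the terms are:
  ⌊661/37^1⌋ = ⌊661/37⌋ = 17
(the next term ⌊661/37^2⌋ = 0, terminating the sum). Summing: v_37(661!) = 17 = 17.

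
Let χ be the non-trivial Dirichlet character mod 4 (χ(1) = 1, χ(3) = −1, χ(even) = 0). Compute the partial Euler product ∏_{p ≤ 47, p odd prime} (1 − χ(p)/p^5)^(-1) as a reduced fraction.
∏ = 7508883803148623376075754946450365737429310788606076172798130278074505/7537845509642297199917174706861149114875564283464393121061743521431552

The odd primes p ≤ 47 are [3, 5, 7, 11, 13, 17, 19, 23, 29, 31, 37, 41, 43, 47]. For each, χ(p) = 1 if p ≡ 1 mod 4, χ(p) = −1 if p ≡ 3 mod 4. Taking (1 − χ(p)/p^5)^(-1) = p^5/(p^5 − χ(p)): (1 − (-1)/3^5)^(-1) · (1 − (1)/5^5)^(-1) · (1 − (-1)/7^5)^(-1) · (1 − (-1)/11^5)^(-1) · (1 − (1)/13^5)^(-1) · (1 − (1)/17^5)^(-1) · (1 − (-1)/19^5)^(-1) · (1 − (-1)/23^5)^(-1) · (1 − (1)/29^5)^(-1) · (1 − (-1)/31^5)^(-1) · (1 − (1)/37^5)^(-1) · (1 − (1)/41^5)^(-1) · (1 − (-1)/43^5)^(-1) · (1 − (-1)/47^5)^(-1) = 7508883803148623376075754946450365737429310788606076172798130278074505/7537845509642297199917174706861149114875564283464393121061743521431552.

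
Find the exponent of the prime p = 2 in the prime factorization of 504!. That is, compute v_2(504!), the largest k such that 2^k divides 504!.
v_2(504!) = 498

Legendre's formula: v_p(n!) = Σ_{k ≥ 1} ⌊n / p^k⌋. For p = 2, n = 504, the terms are:
  ⌊504/2^1⌋ = ⌊504/2⌋ = 252
  ⌊504/2^2⌋ = ⌊504/4⌋ = 126
  ⌊504/2^3⌋ = ⌊504/8⌋ = 63
  ⌊504/2^4⌋ = ⌊504/16⌋ = 31
  ⌊504/2^5⌋ = ⌊504/32⌋ = 15
  ⌊504/2^6⌋ = ⌊504/64⌋ = 7
  ⌊504/2^7⌋ = ⌊504/128⌋ = 3
  ⌊504/2^8⌋ = ⌊504/256⌋ = 1
(the next term ⌊504/2^9⌋ = 0, terminating the sum). Summing: v_2(504!) = 252 + 126 + 63 + 31 + 15 + 7 + 3 + 1 = 498.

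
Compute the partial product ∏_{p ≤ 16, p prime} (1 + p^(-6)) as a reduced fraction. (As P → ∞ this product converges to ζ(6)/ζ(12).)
∏ = 261167492243135861/256778456493448890

The primes p ≤ 16 are [2, 3, 5, 7, 11, 13]. For each, (1 + 1/p^6) = (p^6 + 1)/p^6. Multiplying these fractions over p ∈ [2, 3, 5, 7, 11, 13] gives 261167492243135861/256778456493448890. (In the limit P → ∞ this tends to ζ(6)/ζ(12).)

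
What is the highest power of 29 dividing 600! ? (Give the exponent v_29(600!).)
v_29(600!) = 20

Legendre's formula: v_p(n!) = Σ_{k ≥ 1} ⌊n / p^k⌋. For p = 29, n = 600, the terms are:
  ⌊600/29^1⌋ = ⌊600/29⌋ = 20
(the next term ⌊600/29^2⌋ = 0, terminating the sum). Summing: v_29(600!) = 20 = 20.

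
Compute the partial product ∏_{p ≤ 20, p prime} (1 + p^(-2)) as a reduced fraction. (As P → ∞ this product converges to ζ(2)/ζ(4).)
∏ = 6403780000/4257193941

The primes p ≤ 20 are [2, 3, 5, 7, 11, 13, 17, 19]. For each, (1 + 1/p^2) = (p^2 + 1)/p^2. Multiplying these fractions over p ∈ [2, 3, 5, 7, 11, 13, 17, 19] gives 6403780000/4257193941. (In the limit P → ∞ this tends to ζ(2)/ζ(4).)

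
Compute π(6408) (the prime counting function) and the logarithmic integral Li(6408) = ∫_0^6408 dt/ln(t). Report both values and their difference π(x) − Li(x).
π(6408) = 834;  Li(6408) ≈ 847.13;  π(x) − Li(x) ≈ -13.13.

Direct count of primes ≤ 6408 gives π(6408) = 834. Numerical evaluation of the logarithmic integral gives Li(6408) ≈ 847.13. The difference π(x) − Li(x) ≈ -13.13 is typically negative for small/moderate x (Li(x) overestimates), though Littlewood's theorem shows this sign changes infinitely often.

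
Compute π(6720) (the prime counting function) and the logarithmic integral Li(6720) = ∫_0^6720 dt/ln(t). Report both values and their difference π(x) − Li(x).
π(6720) = 867;  Li(6720) ≈ 882.63;  π(x) − Li(x) ≈ -15.63.

Direct count of primes ≤ 6720 gives π(6720) = 867. Numerical evaluation of the logarithmic integral gives Li(6720) ≈ 882.63. The difference π(x) − Li(x) ≈ -15.63 is typically negative for small/moderate x (Li(x) overestimates), though Littlewood's theorem shows this sign changes infinitely often.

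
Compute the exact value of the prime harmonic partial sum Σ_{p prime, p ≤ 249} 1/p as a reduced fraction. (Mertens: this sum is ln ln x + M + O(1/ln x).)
Σ 1/p = 506873196134241441348690763593294873492730445394823722837469097176314709804649267964680634478659521/256041159035492609053110100510385311995538591998443060216114576417920917800321526504084465112487730

π(249) = 53, so the primes ≤ 249 are [2, 3, 5, 7, 11, 13, 17, 19, 23, 29, 31, 37, 41, 43, 47, 53, 59, 61, 67, 71, 73, 79, 83, 89, 97, 101, 103, 107, 109, 113, 127, 131, 137, 139, 149, 151, 157, 163, 167, 173, 179, 181, 191, 193, 197, 199, 211, 223, 227, 229, 233, 239, 241]. Summing 1/p over these primes: 506873196134241441348690763593294873492730445394823722837469097176314709804649267964680634478659521/256041159035492609053110100510385311995538591998443060216114576417920917800321526504084465112487730 ≈ 1.9797. Mertens estimate ln ln(249) + 0.2615 ≈ 1.9694.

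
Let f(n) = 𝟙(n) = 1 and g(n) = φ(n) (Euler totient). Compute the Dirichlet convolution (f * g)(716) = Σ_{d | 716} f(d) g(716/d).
(𝟙 * φ)(716) = 716

Divisors of 716: [1, 2, 4, 179, 358, 716]. For each d | 716:
  d = 1: 𝟙(1) · φ(716/1) = 1 · 356 = 356
  d = 2: 𝟙(2) · φ(716/2) = 1 · 178 = 178
  d = 4: 𝟙(4) · φ(716/4) = 1 · 178 = 178
  d = 179: 𝟙(179) · φ(716/179) = 1 · 2 = 2
  d = 358: 𝟙(358) · φ(716/358) = 1 · 1 = 1
  d = 716: 𝟙(716) · φ(716/716) = 1 · 1 = 1
Summing: (𝟙 * φ)(716) = 356 + 178 + 178 + 2 + 1 + 1 = 716.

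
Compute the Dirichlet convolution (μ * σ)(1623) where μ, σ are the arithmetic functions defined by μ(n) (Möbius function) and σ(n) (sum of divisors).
(μ * σ)(1623) = 1623

Divisors of 1623: [1, 3, 541, 1623]. For each d | 1623:
  d = 1: μ(1) · σ(1623/1) = 1 · 2168 = 2168
  d = 3: μ(3) · σ(1623/3) = -1 · 542 = -542
  d = 541: μ(541) · σ(1623/541) = -1 · 4 = -4
  d = 1623: μ(1623) · σ(1623/1623) = 1 · 1 = 1
Summing: (μ * σ)(1623) = 2168 + -542 + -4 + 1 = 1623.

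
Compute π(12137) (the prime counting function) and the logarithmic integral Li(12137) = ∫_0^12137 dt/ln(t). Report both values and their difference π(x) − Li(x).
π(12137) = 1452;  Li(12137) ≈ 1475.68;  π(x) − Li(x) ≈ -23.68.

Direct count of primes ≤ 12137 gives π(12137) = 1452. Numerical evaluation of the logarithmic integral gives Li(12137) ≈ 1475.68. The difference π(x) − Li(x) ≈ -23.68 is typically negative for small/moderate x (Li(x) overestimates), though Littlewood's theorem shows this sign changes infinitely often.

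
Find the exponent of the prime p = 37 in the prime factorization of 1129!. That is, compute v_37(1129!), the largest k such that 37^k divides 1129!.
v_37(1129!) = 30

Legendre's formula: v_p(n!) = Σ_{k ≥ 1} ⌊n / p^k⌋. For p = 37, n = 1129, the terms are:
  ⌊1129/37^1⌋ = ⌊1129/37⌋ = 30
(the next term ⌊1129/37^2⌋ = 0, terminating the sum). Summing: v_37(1129!) = 30 = 30.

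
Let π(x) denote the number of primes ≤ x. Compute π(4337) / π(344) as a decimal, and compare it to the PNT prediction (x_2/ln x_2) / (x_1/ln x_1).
π(4337)/π(344) = 592/68 ≈ 8.7059;  PNT prediction ≈ 8.7925.

π(344) = 68 and π(4337) = 592, so π(4337)/π(344) ≈ 8.7059. The PNT-predicted ratio is (4337/ln(4337)) / (344/ln(344)) ≈ 8.7925. The two agree to within a few percent, as expected.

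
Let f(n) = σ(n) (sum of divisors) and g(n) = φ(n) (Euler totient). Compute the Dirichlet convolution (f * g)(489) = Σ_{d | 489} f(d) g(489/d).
(σ * φ)(489) = 1956

Divisors of 489: [1, 3, 163, 489]. For each d | 489:
  d = 1: σ(1) · φ(489/1) = 1 · 324 = 324
  d = 3: σ(3) · φ(489/3) = 4 · 162 = 648
  d = 163: σ(163) · φ(489/163) = 164 · 2 = 328
  d = 489: σ(489) · φ(489/489) = 656 · 1 = 656
Summing: (σ * φ)(489) = 324 + 648 + 328 + 656 = 1956.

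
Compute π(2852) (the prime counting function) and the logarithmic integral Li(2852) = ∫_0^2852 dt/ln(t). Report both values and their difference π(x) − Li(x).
π(2852) = 414;  Li(2852) ≈ 424.22;  π(x) − Li(x) ≈ -10.22.

Direct count of primes ≤ 2852 gives π(2852) = 414. Numerical evaluation of the logarithmic integral gives Li(2852) ≈ 424.22. The difference π(x) − Li(x) ≈ -10.22 is typically negative for small/moderate x (Li(x) overestimates), though Littlewood's theorem shows this sign changes infinitely often.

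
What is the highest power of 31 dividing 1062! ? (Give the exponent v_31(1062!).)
v_31(1062!) = 35

Legendre's formula: v_p(n!) = Σ_{k ≥ 1} ⌊n / p^k⌋. For p = 31, n = 1062, the terms are:
  ⌊1062/31^1⌋ = ⌊1062/31⌋ = 34
  ⌊1062/31^2⌋ = ⌊1062/961⌋ = 1
(the next term ⌊1062/31^3⌋ = 0, terminating the sum). Summing: v_31(1062!) = 34 + 1 = 35.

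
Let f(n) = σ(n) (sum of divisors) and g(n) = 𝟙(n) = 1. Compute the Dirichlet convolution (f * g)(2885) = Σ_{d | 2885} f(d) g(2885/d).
(σ * 𝟙)(2885) = 4053

Divisors of 2885: [1, 5, 577, 2885]. For each d | 2885:
  d = 1: σ(1) · 𝟙(2885/1) = 1 · 1 = 1
  d = 5: σ(5) · 𝟙(2885/5) = 6 · 1 = 6
  d = 577: σ(577) · 𝟙(2885/577) = 578 · 1 = 578
  d = 2885: σ(2885) · 𝟙(2885/2885) = 3468 · 1 = 3468
Summing: (σ * 𝟙)(2885) = 1 + 6 + 578 + 3468 = 4053.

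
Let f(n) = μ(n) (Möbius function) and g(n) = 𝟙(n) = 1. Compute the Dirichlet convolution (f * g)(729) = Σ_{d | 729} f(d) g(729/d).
(μ * 𝟙)(729) = 0

Divisors of 729: [1, 3, 9, 27, 81, 243, 729]. For each d | 729:
  d = 1: μ(1) · 𝟙(729/1) = 1 · 1 = 1
  d = 3: μ(3) · 𝟙(729/3) = -1 · 1 = -1
  d = 9: μ(9) · 𝟙(729/9) = 0 · 1 = 0
  d = 27: μ(27) · 𝟙(729/27) = 0 · 1 = 0
  d = 81: μ(81) · 𝟙(729/81) = 0 · 1 = 0
  d = 243: μ(243) · 𝟙(729/243) = 0 · 1 = 0
  d = 729: μ(729) · 𝟙(729/729) = 0 · 1 = 0
Summing: (μ * 𝟙)(729) = 1 + -1 + 0 + 0 + 0 + 0 + 0 = 0.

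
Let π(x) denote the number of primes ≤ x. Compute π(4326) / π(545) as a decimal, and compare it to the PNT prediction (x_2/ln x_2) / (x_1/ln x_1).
π(4326)/π(545) = 590/100 ≈ 5.9000;  PNT prediction ≈ 5.9736.

π(545) = 100 and π(4326) = 590, so π(4326)/π(545) ≈ 5.9000. The PNT-predicted ratio is (4326/ln(4326)) / (545/ln(545)) ≈ 5.9736. The two agree to within a few percent, as expected.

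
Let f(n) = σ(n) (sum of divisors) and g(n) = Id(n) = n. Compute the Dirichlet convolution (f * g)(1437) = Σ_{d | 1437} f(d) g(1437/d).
(σ * Id)(1437) = 6713

Divisors of 1437: [1, 3, 479, 1437]. For each d | 1437:
  d = 1: σ(1) · Id(1437/1) = 1 · 1437 = 1437
  d = 3: σ(3) · Id(1437/3) = 4 · 479 = 1916
  d = 479: σ(479) · Id(1437/479) = 480 · 3 = 1440
  d = 1437: σ(1437) · Id(1437/1437) = 1920 · 1 = 1920
Summing: (σ * Id)(1437) = 1437 + 1916 + 1440 + 1920 = 6713.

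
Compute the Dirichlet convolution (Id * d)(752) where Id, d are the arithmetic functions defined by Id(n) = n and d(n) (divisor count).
(Id * d)(752) = 2793

Divisors of 752: [1, 2, 4, 8, 16, 47, 94, 188, 376, 752]. For each d | 752:
  d = 1: Id(1) · d(752/1) = 1 · 10 = 10
  d = 2: Id(2) · d(752/2) = 2 · 8 = 16
  d = 4: Id(4) · d(752/4) = 4 · 6 = 24
  d = 8: Id(8) · d(752/8) = 8 · 4 = 32
  d = 16: Id(16) · d(752/16) = 16 · 2 = 32
  d = 47: Id(47) · d(752/47) = 47 · 5 = 235
  d = 94: Id(94) · d(752/94) = 94 · 4 = 376
  d = 188: Id(188) · d(752/188) = 188 · 3 = 564
  d = 376: Id(376) · d(752/376) = 376 · 2 = 752
  d = 752: Id(752) · d(752/752) = 752 · 1 = 752
Summing: (Id * d)(752) = 10 + 16 + 24 + 32 + 32 + 235 + 376 + 564 + 752 + 752 = 2793.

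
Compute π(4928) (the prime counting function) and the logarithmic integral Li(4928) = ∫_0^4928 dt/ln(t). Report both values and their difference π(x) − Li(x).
π(4928) = 657;  Li(4928) ≈ 675.82;  π(x) − Li(x) ≈ -18.82.

Direct count of primes ≤ 4928 gives π(4928) = 657. Numerical evaluation of the logarithmic integral gives Li(4928) ≈ 675.82. The difference π(x) − Li(x) ≈ -18.82 is typically negative for small/moderate x (Li(x) overestimates), though Littlewood's theorem shows this sign changes infinitely often.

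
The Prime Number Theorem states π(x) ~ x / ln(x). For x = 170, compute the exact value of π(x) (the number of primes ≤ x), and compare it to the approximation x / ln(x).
π(170) = 39;  x/ln(x) ≈ 33.10;  relative error ≈ 15.13%.

Directly count primes up to 170: π(170) = 39. The PNT approximation gives 170/ln(170) ≈ 170/5.13580 ≈ 33.10. Relative error (π(x) − x/ln(x)) / π(x) ≈ 15.13%; the approximation is known to undercount slightly (Li(x) is a better estimate).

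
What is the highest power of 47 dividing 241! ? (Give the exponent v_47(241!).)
v_47(241!) = 5

Legendre's formula: v_p(n!) = Σ_{k ≥ 1} ⌊n / p^k⌋. For p = 47, n = 241, the terms are:
  ⌊241/47^1⌋ = ⌊241/47⌋ = 5
(the next term ⌊241/47^2⌋ = 0, terminating the sum). Summing: v_47(241!) = 5 = 5.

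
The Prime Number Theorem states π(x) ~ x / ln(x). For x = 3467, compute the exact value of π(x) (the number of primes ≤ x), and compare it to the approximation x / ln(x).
π(3467) = 486;  x/ln(x) ≈ 425.34;  relative error ≈ 12.48%.

Directly count primes up to 3467: π(3467) = 486. The PNT approximation gives 3467/ln(3467) ≈ 3467/8.15104 ≈ 425.34. Relative error (π(x) − x/ln(x)) / π(x) ≈ 12.48%; the approximation is known to undercount slightly (Li(x) is a better estimate).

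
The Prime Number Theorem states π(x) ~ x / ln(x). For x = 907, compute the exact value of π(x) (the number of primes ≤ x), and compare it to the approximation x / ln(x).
π(907) = 155;  x/ln(x) ≈ 133.18;  relative error ≈ 14.08%.

Directly count primes up to 907: π(907) = 155. The PNT approximation gives 907/ln(907) ≈ 907/6.81014 ≈ 133.18. Relative error (π(x) − x/ln(x)) / π(x) ≈ 14.08%; the approximation is known to undercount slightly (Li(x) is a better estimate).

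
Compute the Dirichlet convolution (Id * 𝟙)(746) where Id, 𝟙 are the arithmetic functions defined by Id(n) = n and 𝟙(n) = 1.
(Id * 𝟙)(746) = 1122

Divisors of 746: [1, 2, 373, 746]. For each d | 746:
  d = 1: Id(1) · 𝟙(746/1) = 1 · 1 = 1
  d = 2: Id(2) · 𝟙(746/2) = 2 · 1 = 2
  d = 373: Id(373) · 𝟙(746/373) = 373 · 1 = 373
  d = 746: Id(746) · 𝟙(746/746) = 746 · 1 = 746
Summing: (Id * 𝟙)(746) = 1 + 2 + 373 + 746 = 1122.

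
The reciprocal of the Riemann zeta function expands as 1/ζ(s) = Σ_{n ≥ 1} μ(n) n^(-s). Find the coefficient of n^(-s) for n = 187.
μ(187) = 1

Factor n = 187 = 11 · 17. μ(n) = 0 if any exponent ≥ 2 (not squarefree); otherwise μ(n) = (−1)^{ω(n)} where ω(n) is the number of distinct prime factors. Applying: μ(187) = 1.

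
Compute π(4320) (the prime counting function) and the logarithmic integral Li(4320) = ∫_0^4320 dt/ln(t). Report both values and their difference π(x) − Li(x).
π(4320) = 590;  Li(4320) ≈ 603.77;  π(x) − Li(x) ≈ -13.77.

Direct count of primes ≤ 4320 gives π(4320) = 590. Numerical evaluation of the logarithmic integral gives Li(4320) ≈ 603.77. The difference π(x) − Li(x) ≈ -13.77 is typically negative for small/moderate x (Li(x) overestimates), though Littlewood's theorem shows this sign changes infinitely often.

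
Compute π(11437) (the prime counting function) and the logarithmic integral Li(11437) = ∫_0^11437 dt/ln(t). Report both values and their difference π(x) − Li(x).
π(11437) = 1379;  Li(11437) ≈ 1401.01;  π(x) − Li(x) ≈ -22.01.

Direct count of primes ≤ 11437 gives π(11437) = 1379. Numerical evaluation of the logarithmic integral gives Li(11437) ≈ 1401.01. The difference π(x) − Li(x) ≈ -22.01 is typically negative for small/moderate x (Li(x) overestimates), though Littlewood's theorem shows this sign changes infinitely often.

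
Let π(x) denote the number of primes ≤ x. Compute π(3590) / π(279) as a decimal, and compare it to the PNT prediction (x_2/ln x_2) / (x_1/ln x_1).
π(3590)/π(279) = 502/59 ≈ 8.5085;  PNT prediction ≈ 8.8517.

π(279) = 59 and π(3590) = 502, so π(3590)/π(279) ≈ 8.5085. The PNT-predicted ratio is (3590/ln(3590)) / (279/ln(279)) ≈ 8.8517. The two agree to within a few percent, as expected.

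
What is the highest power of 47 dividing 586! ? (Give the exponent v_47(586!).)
v_47(586!) = 12

Legendre's formula: v_p(n!) = Σ_{k ≥ 1} ⌊n / p^k⌋. For p = 47, n = 586, the terms are:
  ⌊586/47^1⌋ = ⌊586/47⌋ = 12
(the next term ⌊586/47^2⌋ = 0, terminating the sum). Summing: v_47(586!) = 12 = 12.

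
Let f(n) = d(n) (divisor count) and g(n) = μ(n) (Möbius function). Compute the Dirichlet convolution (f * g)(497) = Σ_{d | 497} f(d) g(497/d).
(d * μ)(497) = 1

Divisors of 497: [1, 7, 71, 497]. For each d | 497:
  d = 1: d(1) · μ(497/1) = 1 · 1 = 1
  d = 7: d(7) · μ(497/7) = 2 · -1 = -2
  d = 71: d(71) · μ(497/71) = 2 · -1 = -2
  d = 497: d(497) · μ(497/497) = 4 · 1 = 4
Summing: (d * μ)(497) = 1 + -2 + -2 + 4 = 1.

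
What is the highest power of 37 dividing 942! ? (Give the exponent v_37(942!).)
v_37(942!) = 25

Legendre's formula: v_p(n!) = Σ_{k ≥ 1} ⌊n / p^k⌋. For p = 37, n = 942, the terms are:
  ⌊942/37^1⌋ = ⌊942/37⌋ = 25
(the next term ⌊942/37^2⌋ = 0, terminating the sum). Summing: v_37(942!) = 25 = 25.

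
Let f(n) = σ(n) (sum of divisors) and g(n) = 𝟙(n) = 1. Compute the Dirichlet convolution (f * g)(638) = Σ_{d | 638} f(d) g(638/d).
(σ * 𝟙)(638) = 1612

Divisors of 638: [1, 2, 11, 22, 29, 58, 319, 638]. For each d | 638:
  d = 1: σ(1) · 𝟙(638/1) = 1 · 1 = 1
  d = 2: σ(2) · 𝟙(638/2) = 3 · 1 = 3
  d = 11: σ(11) · 𝟙(638/11) = 12 · 1 = 12
  d = 22: σ(22) · 𝟙(638/22) = 36 · 1 = 36
  d = 29: σ(29) · 𝟙(638/29) = 30 · 1 = 30
  d = 58: σ(58) · 𝟙(638/58) = 90 · 1 = 90
  d = 319: σ(319) · 𝟙(638/319) = 360 · 1 = 360
  d = 638: σ(638) · 𝟙(638/638) = 1080 · 1 = 1080
Summing: (σ * 𝟙)(638) = 1 + 3 + 12 + 36 + 30 + 90 + 360 + 1080 = 1612.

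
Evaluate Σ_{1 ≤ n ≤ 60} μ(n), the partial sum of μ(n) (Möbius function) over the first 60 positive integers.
Σ_{n ≤ 60} μ(n) = -1

Compute μ(n) for each 1 ≤ n ≤ 60: μ(1) = 1, μ(2) = -1, μ(3) = -1, μ(4) = 0, μ(5) = -1, μ(6) = 1, μ(7) = -1, μ(8) = 0, μ(9) = 0, μ(10) = 1, μ(11) = -1, μ(12) = 0, μ(13) = -1, μ(14) = 1, μ(15) = 1, μ(16) = 0, μ(17) = -1, μ(18) = 0, μ(19) = -1, μ(20) = 0, μ(21) = 1, μ(22) = 1, μ(23) = -1, μ(24) = 0, μ(25) = 0, μ(26) = 1, μ(27) = 0, μ(28) = 0, μ(29) = -1, μ(30) = -1, μ(31) = -1, μ(32) = 0, μ(33) = 1, μ(34) = 1, μ(35) = 1, μ(36) = 0, μ(37) = -1, μ(38) = 1, μ(39) = 1, μ(40) = 0, μ(41) = -1, μ(42) = -1, μ(43) = -1, μ(44) = 0, μ(45) = 0, μ(46) = 1, μ(47) = -1, μ(48) = 0, μ(49) = 0, μ(50) = 0, μ(51) = 1, μ(52) = 0, μ(53) = -1, μ(54) = 0, μ(55) = 1, μ(56) = 0, μ(57) = 1, μ(58) = 1, μ(59) = -1, μ(60) = 0. Summing all 60 values: -1. (Mertens function M(x) = Σ_{n ≤ x} μ(n); on average M(x) should be small (PNT ⟺ M(x) = o(x)).)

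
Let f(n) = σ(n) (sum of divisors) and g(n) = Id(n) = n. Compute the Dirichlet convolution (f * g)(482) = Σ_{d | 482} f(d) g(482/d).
(σ * Id)(482) = 2415

Divisors of 482: [1, 2, 241, 482]. For each d | 482:
  d = 1: σ(1) · Id(482/1) = 1 · 482 = 482
  d = 2: σ(2) · Id(482/2) = 3 · 241 = 723
  d = 241: σ(241) · Id(482/241) = 242 · 2 = 484
  d = 482: σ(482) · Id(482/482) = 726 · 1 = 726
Summing: (σ * Id)(482) = 482 + 723 + 484 + 726 = 2415.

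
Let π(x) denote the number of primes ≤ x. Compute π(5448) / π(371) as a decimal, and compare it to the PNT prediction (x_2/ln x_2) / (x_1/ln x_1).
π(5448)/π(371) = 720/73 ≈ 9.8630;  PNT prediction ≈ 10.0985.

π(371) = 73 and π(5448) = 720, so π(5448)/π(371) ≈ 9.8630. The PNT-predicted ratio is (5448/ln(5448)) / (371/ln(371)) ≈ 10.0985. The two agree to within a few percent, as expected.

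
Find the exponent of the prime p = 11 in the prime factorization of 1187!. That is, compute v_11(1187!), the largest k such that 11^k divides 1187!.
v_11(1187!) = 116

Legendre's formula: v_p(n!) = Σ_{k ≥ 1} ⌊n / p^k⌋. For p = 11, n = 1187, the terms are:
  ⌊1187/11^1⌋ = ⌊1187/11⌋ = 107
  ⌊1187/11^2⌋ = ⌊1187/121⌋ = 9
(the next term ⌊1187/11^3⌋ = 0, terminating the sum). Summing: v_11(1187!) = 107 + 9 = 116.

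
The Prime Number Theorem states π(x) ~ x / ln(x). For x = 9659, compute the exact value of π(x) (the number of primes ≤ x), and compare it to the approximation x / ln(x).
π(9659) = 1192;  x/ln(x) ≈ 1052.68;  relative error ≈ 11.69%.

Directly count primes up to 9659: π(9659) = 1192. The PNT approximation gives 9659/ln(9659) ≈ 9659/9.17565 ≈ 1052.68. Relative error (π(x) − x/ln(x)) / π(x) ≈ 11.69%; the approximation is known to undercount slightly (Li(x) is a better estimate).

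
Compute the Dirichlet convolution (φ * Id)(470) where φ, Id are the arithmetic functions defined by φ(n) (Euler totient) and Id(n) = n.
(φ * Id)(470) = 2511

Divisors of 470: [1, 2, 5, 10, 47, 94, 235, 470]. For each d | 470:
  d = 1: φ(1) · Id(470/1) = 1 · 470 = 470
  d = 2: φ(2) · Id(470/2) = 1 · 235 = 235
  d = 5: φ(5) · Id(470/5) = 4 · 94 = 376
  d = 10: φ(10) · Id(470/10) = 4 · 47 = 188
  d = 47: φ(47) · Id(470/47) = 46 · 10 = 460
  d = 94: φ(94) · Id(470/94) = 46 · 5 = 230
  d = 235: φ(235) · Id(470/235) = 184 · 2 = 368
  d = 470: φ(470) · Id(470/470) = 184 · 1 = 184
Summing: (φ * Id)(470) = 470 + 235 + 376 + 188 + 460 + 230 + 368 + 184 = 2511.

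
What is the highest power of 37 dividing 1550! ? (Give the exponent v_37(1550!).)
v_37(1550!) = 42

Legendre's formula: v_p(n!) = Σ_{k ≥ 1} ⌊n / p^k⌋. For p = 37, n = 1550, the terms are:
  ⌊1550/37^1⌋ = ⌊1550/37⌋ = 41
  ⌊1550/37^2⌋ = ⌊1550/1369⌋ = 1
(the next term ⌊1550/37^3⌋ = 0, terminating the sum). Summing: v_37(1550!) = 41 + 1 = 42.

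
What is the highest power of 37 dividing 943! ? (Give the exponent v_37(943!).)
v_37(943!) = 25

Legendre's formula: v_p(n!) = Σ_{k ≥ 1} ⌊n / p^k⌋. For p = 37, n = 943, the terms are:
  ⌊943/37^1⌋ = ⌊943/37⌋ = 25
(the next term ⌊943/37^2⌋ = 0, terminating the sum). Summing: v_37(943!) = 25 = 25.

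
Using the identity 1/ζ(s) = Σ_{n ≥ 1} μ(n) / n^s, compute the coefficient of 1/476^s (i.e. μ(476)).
μ(476) = 0

Factor n = 476 = 2^2 · 7 · 17. μ(n) = 0 if any exponent ≥ 2 (not squarefree); otherwise μ(n) = (−1)^{ω(n)} where ω(n) is the number of distinct prime factors. Applying: μ(476) = 0.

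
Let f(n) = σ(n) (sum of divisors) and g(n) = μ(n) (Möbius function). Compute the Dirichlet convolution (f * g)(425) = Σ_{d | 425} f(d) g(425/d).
(σ * μ)(425) = 425

Divisors of 425: [1, 5, 17, 25, 85, 425]. For each d | 425:
  d = 1: σ(1) · μ(425/1) = 1 · 0 = 0
  d = 5: σ(5) · μ(425/5) = 6 · 1 = 6
  d = 17: σ(17) · μ(425/17) = 18 · 0 = 0
  d = 25: σ(25) · μ(425/25) = 31 · -1 = -31
  d = 85: σ(85) · μ(425/85) = 108 · -1 = -108
  d = 425: σ(425) · μ(425/425) = 558 · 1 = 558
Summing: (σ * μ)(425) = 0 + 6 + 0 + -31 + -108 + 558 = 425.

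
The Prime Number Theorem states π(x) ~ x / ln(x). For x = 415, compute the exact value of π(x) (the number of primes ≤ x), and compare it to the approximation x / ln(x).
π(415) = 80;  x/ln(x) ≈ 68.84;  relative error ≈ 13.95%.

Directly count primes up to 415: π(415) = 80. The PNT approximation gives 415/ln(415) ≈ 415/6.02828 ≈ 68.84. Relative error (π(x) − x/ln(x)) / π(x) ≈ 13.95%; the approximation is known to undercount slightly (Li(x) is a better estimate).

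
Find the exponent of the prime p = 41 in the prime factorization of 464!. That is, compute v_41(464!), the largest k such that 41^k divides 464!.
v_41(464!) = 11

Legendre's formula: v_p(n!) = Σ_{k ≥ 1} ⌊n / p^k⌋. For p = 41, n = 464, the terms are:
  ⌊464/41^1⌋ = ⌊464/41⌋ = 11
(the next term ⌊464/41^2⌋ = 0, terminating the sum). Summing: v_41(464!) = 11 = 11.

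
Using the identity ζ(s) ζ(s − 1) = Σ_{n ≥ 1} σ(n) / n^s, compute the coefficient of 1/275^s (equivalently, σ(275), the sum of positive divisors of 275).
σ(275) = 372

In the product (Σ m^0/m^s)(Σ k / k^s) = Σ (Σ_{d | n} d) / n^s, the coefficient of 1/n^s is σ(n) = Σ_{d | n} d. For n = 275, divisors are [1, 5, 11, 25, 55, 275]; summing: σ(275) = 372.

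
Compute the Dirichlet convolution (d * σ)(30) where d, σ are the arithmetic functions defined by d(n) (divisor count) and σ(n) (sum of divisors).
(d * σ)(30) = 240

Divisors of 30: [1, 2, 3, 5, 6, 10, 15, 30]. For each d | 30:
  d = 1: d(1) · σ(30/1) = 1 · 72 = 72
  d = 2: d(2) · σ(30/2) = 2 · 24 = 48
  d = 3: d(3) · σ(30/3) = 2 · 18 = 36
  d = 5: d(5) · σ(30/5) = 2 · 12 = 24
  d = 6: d(6) · σ(30/6) = 4 · 6 = 24
  d = 10: d(10) · σ(30/10) = 4 · 4 = 16
  d = 15: d(15) · σ(30/15) = 4 · 3 = 12
  d = 30: d(30) · σ(30/30) = 8 · 1 = 8
Summing: (d * σ)(30) = 72 + 48 + 36 + 24 + 24 + 16 + 12 + 8 = 240.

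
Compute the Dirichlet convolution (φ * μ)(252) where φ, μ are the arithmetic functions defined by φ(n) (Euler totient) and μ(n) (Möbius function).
(φ * μ)(252) = 20

Divisors of 252: [1, 2, 3, 4, 6, 7, 9, 12, 14, 18, 21, 28, 36, 42, 63, 84, 126, 252]. For each d | 252:
  d = 1: φ(1) · μ(252/1) = 1 · 0 = 0
  d = 2: φ(2) · μ(252/2) = 1 · 0 = 0
  d = 3: φ(3) · μ(252/3) = 2 · 0 = 0
  d = 4: φ(4) · μ(252/4) = 2 · 0 = 0
  d = 6: φ(6) · μ(252/6) = 2 · -1 = -2
  d = 7: φ(7) · μ(252/7) = 6 · 0 = 0
  d = 9: φ(9) · μ(252/9) = 6 · 0 = 0
  d = 12: φ(12) · μ(252/12) = 4 · 1 = 4
  d = 14: φ(14) · μ(252/14) = 6 · 0 = 0
  d = 18: φ(18) · μ(252/18) = 6 · 1 = 6
  d = 21: φ(21) · μ(252/21) = 12 · 0 = 0
  d = 28: φ(28) · μ(252/28) = 12 · 0 = 0
  d = 36: φ(36) · μ(252/36) = 12 · -1 = -12
  d = 42: φ(42) · μ(252/42) = 12 · 1 = 12
  d = 63: φ(63) · μ(252/63) = 36 · 0 = 0
  d = 84: φ(84) · μ(252/84) = 24 · -1 = -24
  d = 126: φ(126) · μ(252/126) = 36 · -1 = -36
  d = 252: φ(252) · μ(252/252) = 72 · 1 = 72
Summing: (φ * μ)(252) = 0 + 0 + 0 + 0 + -2 + 0 + 0 + 4 + 0 + 6 + 0 + 0 + -12 + 12 + 0 + -24 + -36 + 72 = 20.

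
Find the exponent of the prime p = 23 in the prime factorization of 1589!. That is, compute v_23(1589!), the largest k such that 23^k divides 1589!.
v_23(1589!) = 72

Legendre's formula: v_p(n!) = Σ_{k ≥ 1} ⌊n / p^k⌋. For p = 23, n = 1589, the terms are:
  ⌊1589/23^1⌋ = ⌊1589/23⌋ = 69
  ⌊1589/23^2⌋ = ⌊1589/529⌋ = 3
(the next term ⌊1589/23^3⌋ = 0, terminating the sum). Summing: v_23(1589!) = 69 + 3 = 72.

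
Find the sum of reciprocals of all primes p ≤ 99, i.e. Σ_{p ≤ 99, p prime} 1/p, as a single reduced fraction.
Σ 1/p = 4156517583588203716343221884611037839/2305567963945518424753102147331756070

π(99) = 25, so the primes ≤ 99 are [2, 3, 5, 7, 11, 13, 17, 19, 23, 29, 31, 37, 41, 43, 47, 53, 59, 61, 67, 71, 73, 79, 83, 89, 97]. Summing 1/p over these primes: 4156517583588203716343221884611037839/2305567963945518424753102147331756070 ≈ 1.8028. Mertens estimate ln ln(99) + 0.2615 ≈ 1.7865.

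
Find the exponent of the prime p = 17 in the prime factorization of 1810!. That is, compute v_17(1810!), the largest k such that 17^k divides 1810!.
v_17(1810!) = 112

Legendre's formula: v_p(n!) = Σ_{k ≥ 1} ⌊n / p^k⌋. For p = 17, n = 1810, the terms are:
  ⌊1810/17^1⌋ = ⌊1810/17⌋ = 106
  ⌊1810/17^2⌋ = ⌊1810/289⌋ = 6
(the next term ⌊1810/17^3⌋ = 0, terminating the sum). Summing: v_17(1810!) = 106 + 6 = 112.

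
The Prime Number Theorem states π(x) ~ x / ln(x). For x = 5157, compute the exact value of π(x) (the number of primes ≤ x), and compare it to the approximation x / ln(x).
π(5157) = 687;  x/ln(x) ≈ 603.29;  relative error ≈ 12.18%.

Directly count primes up to 5157: π(5157) = 687. The PNT approximation gives 5157/ln(5157) ≈ 5157/8.54811 ≈ 603.29. Relative error (π(x) − x/ln(x)) / π(x) ≈ 12.18%; the approximation is known to undercount slightly (Li(x) is a better estimate).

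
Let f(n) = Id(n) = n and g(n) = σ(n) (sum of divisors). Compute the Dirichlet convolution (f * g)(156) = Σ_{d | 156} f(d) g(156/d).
(Id * σ)(156) = 3213

Divisors of 156: [1, 2, 3, 4, 6, 12, 13, 26, 39, 52, 78, 156]. For each d | 156:
  d = 1: Id(1) · σ(156/1) = 1 · 392 = 392
  d = 2: Id(2) · σ(156/2) = 2 · 168 = 336
  d = 3: Id(3) · σ(156/3) = 3 · 98 = 294
  d = 4: Id(4) · σ(156/4) = 4 · 56 = 224
  d = 6: Id(6) · σ(156/6) = 6 · 42 = 252
  d = 12: Id(12) · σ(156/12) = 12 · 14 = 168
  d = 13: Id(13) · σ(156/13) = 13 · 28 = 364
  d = 26: Id(26) · σ(156/26) = 26 · 12 = 312
  d = 39: Id(39) · σ(156/39) = 39 · 7 = 273
  d = 52: Id(52) · σ(156/52) = 52 · 4 = 208
  d = 78: Id(78) · σ(156/78) = 78 · 3 = 234
  d = 156: Id(156) · σ(156/156) = 156 · 1 = 156
Summing: (Id * σ)(156) = 392 + 336 + 294 + 224 + 252 + 168 + 364 + 312 + 273 + 208 + 234 + 156 = 3213.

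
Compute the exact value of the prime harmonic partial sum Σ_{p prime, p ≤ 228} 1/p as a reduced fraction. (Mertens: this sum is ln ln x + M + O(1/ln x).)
Σ 1/p = 163511827859273678384959815113729742050404828958383078813204061634794561817548326350576887/83311209124804345037562846379881038241134671040860314654617977748077292641632790457335110

π(228) = 49, so the primes ≤ 228 are [2, 3, 5, 7, 11, 13, 17, 19, 23, 29, 31, 37, 41, 43, 47, 53, 59, 61, 67, 71, 73, 79, 83, 89, 97, 101, 103, 107, 109, 113, 127, 131, 137, 139, 149, 151, 157, 163, 167, 173, 179, 181, 191, 193, 197, 199, 211, 223, 227]. Summing 1/p over these primes: 163511827859273678384959815113729742050404828958383078813204061634794561817548326350576887/83311209124804345037562846379881038241134671040860314654617977748077292641632790457335110 ≈ 1.9627. Mertens estimate ln ln(228) + 0.2615 ≈ 1.9533.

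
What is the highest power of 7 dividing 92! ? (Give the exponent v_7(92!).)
v_7(92!) = 14

Legendre's formula: v_p(n!) = Σ_{k ≥ 1} ⌊n / p^k⌋. For p = 7, n = 92, the terms are:
  ⌊92/7^1⌋ = ⌊92/7⌋ = 13
  ⌊92/7^2⌋ = ⌊92/49⌋ = 1
(the next term ⌊92/7^3⌋ = 0, terminating the sum). Summing: v_7(92!) = 13 + 1 = 14.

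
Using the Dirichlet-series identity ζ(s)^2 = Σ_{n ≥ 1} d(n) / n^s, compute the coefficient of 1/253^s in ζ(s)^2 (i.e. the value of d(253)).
d(253) = 4

ζ(s)^2 = (Σ 1/m^s)(Σ 1/k^s). The coefficient of 1/n^s in the product is the number of ordered pairs (m, k) with mk = n, which equals d(n). For n = 253, divisors are [1, 11, 23, 253], so d(253) = 4.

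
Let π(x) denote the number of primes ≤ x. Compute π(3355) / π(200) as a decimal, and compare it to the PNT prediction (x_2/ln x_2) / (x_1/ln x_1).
π(3355)/π(200) = 472/46 ≈ 10.2609;  PNT prediction ≈ 10.9481.

π(200) = 46 and π(3355) = 472, so π(3355)/π(200) ≈ 10.2609. The PNT-predicted ratio is (3355/ln(3355)) / (200/ln(200)) ≈ 10.9481. The two agree to within a few percent, as expected.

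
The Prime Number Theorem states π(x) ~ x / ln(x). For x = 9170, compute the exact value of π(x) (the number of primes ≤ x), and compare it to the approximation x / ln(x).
π(9170) = 1136;  x/ln(x) ≈ 1005.08;  relative error ≈ 11.53%.

Directly count primes up to 9170: π(9170) = 1136. The PNT approximation gives 9170/ln(9170) ≈ 9170/9.12369 ≈ 1005.08. Relative error (π(x) − x/ln(x)) / π(x) ≈ 11.53%; the approximation is known to undercount slightly (Li(x) is a better estimate).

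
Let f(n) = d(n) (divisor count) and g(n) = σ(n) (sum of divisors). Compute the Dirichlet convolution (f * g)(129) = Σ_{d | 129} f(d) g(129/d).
(d * σ)(129) = 276

Divisors of 129: [1, 3, 43, 129]. For each d | 129:
  d = 1: d(1) · σ(129/1) = 1 · 176 = 176
  d = 3: d(3) · σ(129/3) = 2 · 44 = 88
  d = 43: d(43) · σ(129/43) = 2 · 4 = 8
  d = 129: d(129) · σ(129/129) = 4 · 1 = 4
Summing: (d * σ)(129) = 176 + 88 + 8 + 4 = 276.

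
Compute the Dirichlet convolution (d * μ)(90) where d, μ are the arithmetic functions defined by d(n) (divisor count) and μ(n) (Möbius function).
(d * μ)(90) = 1

Divisors of 90: [1, 2, 3, 5, 6, 9, 10, 15, 18, 30, 45, 90]. For each d | 90:
  d = 1: d(1) · μ(90/1) = 1 · 0 = 0
  d = 2: d(2) · μ(90/2) = 2 · 0 = 0
  d = 3: d(3) · μ(90/3) = 2 · -1 = -2
  d = 5: d(5) · μ(90/5) = 2 · 0 = 0
  d = 6: d(6) · μ(90/6) = 4 · 1 = 4
  d = 9: d(9) · μ(90/9) = 3 · 1 = 3
  d = 10: d(10) · μ(90/10) = 4 · 0 = 0
  d = 15: d(15) · μ(90/15) = 4 · 1 = 4
  d = 18: d(18) · μ(90/18) = 6 · -1 = -6
  d = 30: d(30) · μ(90/30) = 8 · -1 = -8
  d = 45: d(45) · μ(90/45) = 6 · -1 = -6
  d = 90: d(90) · μ(90/90) = 12 · 1 = 12
Summing: (d * μ)(90) = 0 + 0 + -2 + 0 + 4 + 3 + 0 + 4 + -6 + -8 + -6 + 12 = 1.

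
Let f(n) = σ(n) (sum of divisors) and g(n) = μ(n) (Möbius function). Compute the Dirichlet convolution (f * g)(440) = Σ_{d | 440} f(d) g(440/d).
(σ * μ)(440) = 440

Divisors of 440: [1, 2, 4, 5, 8, 10, 11, 20, 22, 40, 44, 55, 88, 110, 220, 440]. For each d | 440:
  d = 1: σ(1) · μ(440/1) = 1 · 0 = 0
  d = 2: σ(2) · μ(440/2) = 3 · 0 = 0
  d = 4: σ(4) · μ(440/4) = 7 · -1 = -7
  d = 5: σ(5) · μ(440/5) = 6 · 0 = 0
  d = 8: σ(8) · μ(440/8) = 15 · 1 = 15
  d = 10: σ(10) · μ(440/10) = 18 · 0 = 0
  d = 11: σ(11) · μ(440/11) = 12 · 0 = 0
  d = 20: σ(20) · μ(440/20) = 42 · 1 = 42
  d = 22: σ(22) · μ(440/22) = 36 · 0 = 0
  d = 40: σ(40) · μ(440/40) = 90 · -1 = -90
  d = 44: σ(44) · μ(440/44) = 84 · 1 = 84
  d = 55: σ(55) · μ(440/55) = 72 · 0 = 0
  d = 88: σ(88) · μ(440/88) = 180 · -1 = -180
  d = 110: σ(110) · μ(440/110) = 216 · 0 = 0
  d = 220: σ(220) · μ(440/220) = 504 · -1 = -504
  d = 440: σ(440) · μ(440/440) = 1080 · 1 = 1080
Summing: (σ * μ)(440) = 0 + 0 + -7 + 0 + 15 + 0 + 0 + 42 + 0 + -90 + 84 + 0 + -180 + 0 + -504 + 1080 = 440.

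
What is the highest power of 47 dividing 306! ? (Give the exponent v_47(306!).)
v_47(306!) = 6

Legendre's formula: v_p(n!) = Σ_{k ≥ 1} ⌊n / p^k⌋. For p = 47, n = 306, the terms are:
  ⌊306/47^1⌋ = ⌊306/47⌋ = 6
(the next term ⌊306/47^2⌋ = 0, terminating the sum). Summing: v_47(306!) = 6 = 6.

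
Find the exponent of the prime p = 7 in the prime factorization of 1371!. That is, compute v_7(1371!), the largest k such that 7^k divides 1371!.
v_7(1371!) = 225

Legendre's formula: v_p(n!) = Σ_{k ≥ 1} ⌊n / p^k⌋. For p = 7, n = 1371, the terms are:
  ⌊1371/7^1⌋ = ⌊1371/7⌋ = 195
  ⌊1371/7^2⌋ = ⌊1371/49⌋ = 27
  ⌊1371/7^3⌋ = ⌊1371/343⌋ = 3
(the next term ⌊1371/7^4⌋ = 0, terminating the sum). Summing: v_7(1371!) = 195 + 27 + 3 = 225.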